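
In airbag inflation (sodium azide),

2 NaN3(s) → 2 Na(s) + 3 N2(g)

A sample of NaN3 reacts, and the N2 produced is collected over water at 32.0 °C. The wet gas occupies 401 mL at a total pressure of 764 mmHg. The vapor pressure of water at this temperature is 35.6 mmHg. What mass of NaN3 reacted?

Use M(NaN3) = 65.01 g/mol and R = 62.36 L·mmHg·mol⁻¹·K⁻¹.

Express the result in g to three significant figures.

0.665 g

P(N2) = 764 − 35.6 = 728.4 mmHg
n(N2) = PV/RT = (728.4 × 0.4010) / (62.36 × 305.15) = 0.01535 mol
n(NaN3) = (2/3) × 0.01535 = 0.01023 mol
m(NaN3) = 0.01023 × 65.01 = 0.6651 g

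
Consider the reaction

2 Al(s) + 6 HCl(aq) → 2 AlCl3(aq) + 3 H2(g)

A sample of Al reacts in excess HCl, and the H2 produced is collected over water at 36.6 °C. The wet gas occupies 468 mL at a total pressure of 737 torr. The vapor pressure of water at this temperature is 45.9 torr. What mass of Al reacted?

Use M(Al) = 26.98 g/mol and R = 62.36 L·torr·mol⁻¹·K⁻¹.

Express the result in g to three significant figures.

0.301 g

P(H2) = 737 − 45.9 = 691.1 torr
n(H2) = PV/RT = (691.1 × 0.4680) / (62.36 × 309.75) = 0.01674 mol
n(Al) = (2/3) × 0.01674 = 0.01116 mol
m(Al) = 0.01116 × 26.98 = 0.3011 g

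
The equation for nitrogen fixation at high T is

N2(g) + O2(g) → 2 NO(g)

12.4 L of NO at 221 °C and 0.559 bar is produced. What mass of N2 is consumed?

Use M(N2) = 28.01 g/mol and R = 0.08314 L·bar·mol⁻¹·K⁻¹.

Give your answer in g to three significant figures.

2.36 g

n(NO) = PV/RT = (0.559 × 12.4) / (0.08314 × 494.15) = 0.1687 mol
n(N2) = (1/2) × 0.1687 = 0.08435 mol
m(N2) = 0.08435 × 28.01 = 2.363 g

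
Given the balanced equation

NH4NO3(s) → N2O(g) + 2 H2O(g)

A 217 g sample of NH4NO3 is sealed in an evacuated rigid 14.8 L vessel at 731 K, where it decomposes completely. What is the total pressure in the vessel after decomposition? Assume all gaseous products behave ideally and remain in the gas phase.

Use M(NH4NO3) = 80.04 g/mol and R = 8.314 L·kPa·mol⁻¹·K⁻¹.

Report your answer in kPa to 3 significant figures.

3340 kPa

n(NH4NO3) = 217 / 80.04 = 2.711 mol
n(gas produced) = (3/1) × 2.711 = 8.133 mol
P = nRT/V = 8.133 × 8.314 × 731 / 14.8 = 3340 kPa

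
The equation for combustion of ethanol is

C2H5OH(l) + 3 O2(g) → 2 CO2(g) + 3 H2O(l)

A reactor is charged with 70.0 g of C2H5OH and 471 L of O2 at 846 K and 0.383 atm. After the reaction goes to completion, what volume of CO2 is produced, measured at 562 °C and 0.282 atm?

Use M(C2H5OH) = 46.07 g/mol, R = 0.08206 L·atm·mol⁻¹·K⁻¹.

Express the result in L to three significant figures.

421 L

n(C2H5OH) = 70.0 / 46.07 = 1.519 mol
n(O2) = PV/RT = (0.383 × 471) / (0.08206 × 846) = 2.598 mol
For 1.519 mol C2H5OH, stoichiometry requires (3/1) × 1.519 = 4.557 mol O2; 2.598 mol is available, so O2 is limiting.
n(CO2) = (2/3) × 2.598 = 1.732 mol
V(CO2) = nRT/P = 1.732 × 0.08206 × 835.15 / 0.282 = 420.9 L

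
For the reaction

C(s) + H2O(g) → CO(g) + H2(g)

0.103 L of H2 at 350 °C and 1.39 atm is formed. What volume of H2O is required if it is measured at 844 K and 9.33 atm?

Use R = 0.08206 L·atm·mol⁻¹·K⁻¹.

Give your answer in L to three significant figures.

n(H2) = PV/RT = (1.39 × 0.103) / (0.08206 × 623.15) = 0.002800 mol
n(H2O) = (1/1) × 0.002800 = 0.002800 mol
V = nRT/P = 0.002800 × 0.08206 × 844 / 9.33 = 0.02079 L

0.0208 L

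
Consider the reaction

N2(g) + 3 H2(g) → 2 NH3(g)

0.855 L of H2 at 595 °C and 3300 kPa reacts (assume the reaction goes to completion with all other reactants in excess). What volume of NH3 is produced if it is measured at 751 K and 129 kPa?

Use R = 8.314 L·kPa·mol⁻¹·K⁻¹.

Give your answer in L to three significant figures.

12.6 L

n(H2) = PV/RT = (3300 × 0.855) / (8.314 × 868.15) = 0.3909 mol
n(NH3) = (2/3) × 0.3909 = 0.2606 mol
V = nRT/P = 0.2606 × 8.314 × 751 / 129 = 12.61 L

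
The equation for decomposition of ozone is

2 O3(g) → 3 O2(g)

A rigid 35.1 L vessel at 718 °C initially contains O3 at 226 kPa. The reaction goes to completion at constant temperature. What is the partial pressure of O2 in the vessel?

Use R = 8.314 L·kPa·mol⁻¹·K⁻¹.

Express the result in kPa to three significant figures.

n(O3)₀ = PV/RT = (226 × 35.1) / (8.314 × 991.15) = 0.9626 mol
n(O2) = (3/2) × 0.9626 = 1.444 mol
P(O2) = nRT/V = 1.444 × 8.314 × 991.15 / 35.1 = 339.0 kPa

339 kPa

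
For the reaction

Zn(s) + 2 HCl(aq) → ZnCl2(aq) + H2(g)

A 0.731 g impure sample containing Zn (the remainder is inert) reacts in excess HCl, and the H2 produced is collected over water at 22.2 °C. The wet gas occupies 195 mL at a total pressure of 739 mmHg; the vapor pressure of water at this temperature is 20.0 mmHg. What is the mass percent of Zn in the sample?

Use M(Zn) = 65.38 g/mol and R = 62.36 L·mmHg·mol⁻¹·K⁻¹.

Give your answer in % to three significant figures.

68.1 %

P(H2) = 739 − 20.0 = 719.0 mmHg
n(H2) = PV/RT = (719.0 × 0.1950) / (62.36 × 295.35) = 0.007612 mol
n(Zn) = (1/1) × 0.007612 = 0.007612 mol
m(Zn) = 0.007612 × 65.38 = 0.4977 g
%Zn = 0.4977 / 0.731 × 100 = 68.08%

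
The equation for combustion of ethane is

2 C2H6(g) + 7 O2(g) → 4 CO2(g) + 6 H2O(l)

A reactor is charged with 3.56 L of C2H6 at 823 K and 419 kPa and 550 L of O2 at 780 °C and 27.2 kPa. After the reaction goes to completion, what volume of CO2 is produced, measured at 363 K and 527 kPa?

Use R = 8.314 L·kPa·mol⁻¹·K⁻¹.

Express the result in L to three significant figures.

n(C2H6) = PV/RT = (419 × 3.56) / (8.314 × 823) = 0.2180 mol
n(O2) = PV/RT = (27.2 × 550) / (8.314 × 1053.15) = 1.709 mol
For 0.2180 mol C2H6, stoichiometry requires (7/2) × 0.2180 = 0.7630 mol O2; 1.709 mol is available, so C2H6 is limiting.
n(CO2) = (4/2) × 0.2180 = 0.4360 mol
V(CO2) = nRT/P = 0.4360 × 8.314 × 363 / 527 = 2.497 L

2.50 L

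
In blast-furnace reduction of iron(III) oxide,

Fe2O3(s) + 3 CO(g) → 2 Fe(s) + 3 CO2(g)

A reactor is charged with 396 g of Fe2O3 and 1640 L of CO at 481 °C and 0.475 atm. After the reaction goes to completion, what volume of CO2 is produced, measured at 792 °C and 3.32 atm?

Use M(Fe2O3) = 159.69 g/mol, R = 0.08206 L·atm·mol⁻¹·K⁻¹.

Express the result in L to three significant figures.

n(Fe2O3) = 396 / 159.69 = 2.480 mol
n(CO) = PV/RT = (0.475 × 1640) / (0.08206 × 754.15) = 12.59 mol
For 2.480 mol Fe2O3, stoichiometry requires (3/1) × 2.480 = 7.440 mol CO; 12.59 mol is available, so Fe2O3 is limiting.
n(CO2) = (3/1) × 2.480 = 7.440 mol
V(CO2) = nRT/P = 7.440 × 0.08206 × 1065.15 / 3.32 = 195.9 L

196 L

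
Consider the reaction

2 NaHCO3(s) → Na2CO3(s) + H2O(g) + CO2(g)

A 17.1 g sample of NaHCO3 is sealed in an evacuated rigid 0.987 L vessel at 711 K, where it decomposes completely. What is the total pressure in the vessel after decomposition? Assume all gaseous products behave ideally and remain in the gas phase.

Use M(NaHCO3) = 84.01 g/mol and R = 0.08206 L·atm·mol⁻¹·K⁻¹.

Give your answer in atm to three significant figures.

12.0 atm

n(NaHCO3) = 17.1 / 84.01 = 0.2035 mol
n(gas produced) = (2/2) × 0.2035 = 0.2035 mol
P = nRT/V = 0.2035 × 0.08206 × 711 / 0.987 = 12.03 atm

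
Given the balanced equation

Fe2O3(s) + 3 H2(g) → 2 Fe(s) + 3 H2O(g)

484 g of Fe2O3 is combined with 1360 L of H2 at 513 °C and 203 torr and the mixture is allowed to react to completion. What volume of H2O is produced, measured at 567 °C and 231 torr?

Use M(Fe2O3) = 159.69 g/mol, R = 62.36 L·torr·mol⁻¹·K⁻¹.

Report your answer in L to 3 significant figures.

1280 L

n(Fe2O3) = 484 / 159.69 = 3.031 mol
n(H2) = PV/RT = (203 × 1360) / (62.36 × 786.15) = 5.631 mol
For 3.031 mol Fe2O3, stoichiometry requires (3/1) × 3.031 = 9.093 mol H2; 5.631 mol is available, so H2 is limiting.
n(H2O) = (3/3) × 5.631 = 5.631 mol
V(H2O) = nRT/P = 5.631 × 62.36 × 840.15 / 231 = 1277 L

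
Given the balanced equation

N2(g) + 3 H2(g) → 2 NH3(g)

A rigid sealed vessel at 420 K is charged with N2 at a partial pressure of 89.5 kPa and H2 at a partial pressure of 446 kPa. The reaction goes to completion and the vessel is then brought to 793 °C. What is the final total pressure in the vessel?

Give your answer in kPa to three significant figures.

905 kPa

Because the vessel is rigid and T is held at 420 K, work the stoichiometry in partial pressures (P_i = n_iRT/V).
P(H2) required for 89.5 kPa of N2 = (3/1) × 89.5 = 268.5 kPa; available 446 kPa, so N2 is limiting.
P(H2) remaining = 446 − (3/1) × 89.5 = 177.5 kPa
P(gaseous products) = (2)/1 × 89.5 = 179.0 kPa
P_total at 420 K = 177.5 + 179.0 = 356.5 kPa
Scaling to 793 °C: P = 356.5 × 1066.15/420 = 905.0 kPa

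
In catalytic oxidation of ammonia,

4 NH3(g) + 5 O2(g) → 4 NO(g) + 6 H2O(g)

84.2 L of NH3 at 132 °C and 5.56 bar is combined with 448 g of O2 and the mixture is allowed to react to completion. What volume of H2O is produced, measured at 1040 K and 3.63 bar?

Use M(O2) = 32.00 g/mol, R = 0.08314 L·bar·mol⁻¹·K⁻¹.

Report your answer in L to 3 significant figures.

400 L

n(NH3) = PV/RT = (5.56 × 84.2) / (0.08314 × 405.15) = 13.90 mol
n(O2) = 448 / 32.00 = 14.00 mol
For 13.90 mol NH3, stoichiometry requires (5/4) × 13.90 = 17.38 mol O2; 14.00 mol is available, so O2 is limiting.
n(H2O) = (6/5) × 14.00 = 16.80 mol
V(H2O) = nRT/P = 16.80 × 0.08314 × 1040 / 3.63 = 400.2 L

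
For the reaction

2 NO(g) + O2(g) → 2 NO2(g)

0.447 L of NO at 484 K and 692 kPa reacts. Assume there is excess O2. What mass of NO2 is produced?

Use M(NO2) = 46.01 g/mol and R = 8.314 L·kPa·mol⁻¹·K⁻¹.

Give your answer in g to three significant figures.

n(NO) = PV/RT = (692 × 0.447) / (8.314 × 484) = 0.07687 mol
n(NO2) = (2/2) × 0.07687 = 0.07687 mol
m(NO2) = 0.07687 × 46.01 = 3.537 g

3.54 g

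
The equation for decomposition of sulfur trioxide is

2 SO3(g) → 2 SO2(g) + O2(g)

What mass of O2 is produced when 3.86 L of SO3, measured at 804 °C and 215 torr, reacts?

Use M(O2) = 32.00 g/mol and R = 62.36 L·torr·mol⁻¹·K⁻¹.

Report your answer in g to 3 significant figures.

n(SO3) = PV/RT = (215 × 3.86) / (62.36 × 1077.15) = 0.01236 mol
n(O2) = (1/2) × 0.01236 = 0.006180 mol
m(O2) = 0.006180 × 32.00 = 0.1978 g

0.198 g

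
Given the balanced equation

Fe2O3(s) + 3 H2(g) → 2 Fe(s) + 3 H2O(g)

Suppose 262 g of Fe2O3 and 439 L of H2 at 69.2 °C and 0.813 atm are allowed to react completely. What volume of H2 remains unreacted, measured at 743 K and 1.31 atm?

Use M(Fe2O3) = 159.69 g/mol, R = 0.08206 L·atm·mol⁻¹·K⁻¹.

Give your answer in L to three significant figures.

362 L

n(Fe2O3) = 262 / 159.69 = 1.641 mol
n(H2) = PV/RT = (0.813 × 439) / (0.08206 × 342.35) = 12.70 mol
For 1.641 mol Fe2O3, stoichiometry requires (3/1) × 1.641 = 4.923 mol H2; 12.70 mol is available, so Fe2O3 is limiting.
n(H2) consumed = (3/1) × 1.641 = 4.923 mol; remaining = 12.70 − 4.923 = 7.777 mol
V(H2) = nRT/P = 7.777 × 0.08206 × 743 / 1.31 = 362.0 L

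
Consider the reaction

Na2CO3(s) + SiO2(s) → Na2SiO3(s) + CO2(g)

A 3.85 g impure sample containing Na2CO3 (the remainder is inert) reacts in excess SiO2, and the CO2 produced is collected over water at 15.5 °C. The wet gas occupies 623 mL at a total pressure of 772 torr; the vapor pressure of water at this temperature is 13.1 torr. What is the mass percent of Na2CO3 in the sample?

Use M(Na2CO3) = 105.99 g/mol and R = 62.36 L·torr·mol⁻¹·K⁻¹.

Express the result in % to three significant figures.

72.3 %

P(CO2) = 772 − 13.1 = 758.9 torr
n(CO2) = PV/RT = (758.9 × 0.6230) / (62.36 × 288.65) = 0.02627 mol
n(Na2CO3) = (1/1) × 0.02627 = 0.02627 mol
m(Na2CO3) = 0.02627 × 105.99 = 2.784 g
%Na2CO3 = 2.784 / 3.85 × 100 = 72.31%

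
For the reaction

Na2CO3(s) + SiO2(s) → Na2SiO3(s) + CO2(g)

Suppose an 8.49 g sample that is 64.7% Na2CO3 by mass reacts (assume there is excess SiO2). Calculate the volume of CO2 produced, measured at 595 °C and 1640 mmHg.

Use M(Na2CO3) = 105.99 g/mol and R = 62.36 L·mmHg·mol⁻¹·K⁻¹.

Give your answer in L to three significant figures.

mass of Na2CO3 = 8.49 × 64.7/100 = 5.493 g
n(Na2CO3) = 5.493 / 105.99 = 0.05183 mol
n(CO2) = (1/1) × 0.05183 = 0.05183 mol
V = nRT/P = 0.05183 × 62.36 × 868.15 / 1640 = 1.711 L

1.71 L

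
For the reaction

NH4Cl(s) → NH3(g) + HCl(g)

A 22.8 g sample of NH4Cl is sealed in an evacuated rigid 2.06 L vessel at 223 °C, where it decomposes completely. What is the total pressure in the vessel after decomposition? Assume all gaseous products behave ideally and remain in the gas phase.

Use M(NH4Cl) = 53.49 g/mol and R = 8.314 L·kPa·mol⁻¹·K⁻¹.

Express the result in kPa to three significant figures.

n(NH4Cl) = 22.8 / 53.49 = 0.4262 mol
n(gas produced) = (2/1) × 0.4262 = 0.8524 mol
P = nRT/V = 0.8524 × 8.314 × 496.15 / 2.06 = 1707 kPa

1710 kPa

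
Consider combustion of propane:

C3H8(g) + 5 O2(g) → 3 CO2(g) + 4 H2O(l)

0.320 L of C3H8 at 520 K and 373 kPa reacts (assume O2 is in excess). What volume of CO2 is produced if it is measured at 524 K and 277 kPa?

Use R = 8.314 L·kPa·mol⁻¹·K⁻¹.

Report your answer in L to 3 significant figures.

n(C3H8) = PV/RT = (373 × 0.320) / (8.314 × 520) = 0.02761 mol
n(CO2) = (3/1) × 0.02761 = 0.08283 mol
V = nRT/P = 0.08283 × 8.314 × 524 / 277 = 1.303 L

1.30 L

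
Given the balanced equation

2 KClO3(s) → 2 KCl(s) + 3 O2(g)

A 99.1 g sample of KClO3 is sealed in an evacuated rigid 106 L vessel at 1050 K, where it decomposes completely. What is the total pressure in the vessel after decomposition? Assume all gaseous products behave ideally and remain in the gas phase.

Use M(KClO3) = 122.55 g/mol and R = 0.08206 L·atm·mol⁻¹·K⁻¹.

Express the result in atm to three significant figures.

n(KClO3) = 99.1 / 122.55 = 0.8086 mol
n(gas produced) = (3/2) × 0.8086 = 1.213 mol
P = nRT/V = 1.213 × 0.08206 × 1050 / 106 = 0.9860 atm

0.986 atm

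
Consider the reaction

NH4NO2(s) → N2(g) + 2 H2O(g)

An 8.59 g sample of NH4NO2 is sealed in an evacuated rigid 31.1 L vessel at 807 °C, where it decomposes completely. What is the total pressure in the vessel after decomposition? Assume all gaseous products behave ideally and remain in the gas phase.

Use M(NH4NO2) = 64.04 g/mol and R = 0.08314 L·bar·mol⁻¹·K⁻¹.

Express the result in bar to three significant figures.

1.16 bar

n(NH4NO2) = 8.59 / 64.04 = 0.1341 mol
n(gas produced) = (3/1) × 0.1341 = 0.4023 mol
P = nRT/V = 0.4023 × 0.08314 × 1080.15 / 31.1 = 1.162 bar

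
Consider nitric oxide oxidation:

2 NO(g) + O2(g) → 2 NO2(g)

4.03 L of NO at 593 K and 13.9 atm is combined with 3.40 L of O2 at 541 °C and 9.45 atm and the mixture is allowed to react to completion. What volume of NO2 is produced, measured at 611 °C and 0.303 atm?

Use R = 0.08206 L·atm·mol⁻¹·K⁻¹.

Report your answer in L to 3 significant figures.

230 L

n(NO) = PV/RT = (13.9 × 4.03) / (0.08206 × 593) = 1.151 mol
n(O2) = PV/RT = (9.45 × 3.40) / (0.08206 × 814.15) = 0.4809 mol
For 1.151 mol NO, stoichiometry requires (1/2) × 1.151 = 0.5755 mol O2; 0.4809 mol is available, so O2 is limiting.
n(NO2) = (2/1) × 0.4809 = 0.9618 mol
V(NO2) = nRT/P = 0.9618 × 0.08206 × 884.15 / 0.303 = 230.3 L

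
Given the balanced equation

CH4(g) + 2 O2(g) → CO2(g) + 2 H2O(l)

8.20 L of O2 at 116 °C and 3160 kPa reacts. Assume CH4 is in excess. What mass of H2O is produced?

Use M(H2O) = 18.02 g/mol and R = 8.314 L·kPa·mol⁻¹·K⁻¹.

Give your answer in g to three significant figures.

144 g

n(O2) = PV/RT = (3160 × 8.20) / (8.314 × 389.15) = 8.009 mol
n(H2O) = (2/2) × 8.009 = 8.009 mol
m(H2O) = 8.009 × 18.02 = 144.3 g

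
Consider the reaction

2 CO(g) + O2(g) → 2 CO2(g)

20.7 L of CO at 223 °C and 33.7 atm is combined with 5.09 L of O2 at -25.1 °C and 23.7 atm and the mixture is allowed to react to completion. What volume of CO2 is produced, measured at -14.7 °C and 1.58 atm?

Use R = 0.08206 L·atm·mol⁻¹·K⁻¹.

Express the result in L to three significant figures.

n(CO) = PV/RT = (33.7 × 20.7) / (0.08206 × 496.15) = 17.13 mol
n(O2) = PV/RT = (23.7 × 5.09) / (0.08206 × 248.05) = 5.926 mol
For 17.13 mol CO, stoichiometry requires (1/2) × 17.13 = 8.565 mol O2; 5.926 mol is available, so O2 is limiting.
n(CO2) = (2/1) × 5.926 = 11.85 mol
V(CO2) = nRT/P = 11.85 × 0.08206 × 258.45 / 1.58 = 159.1 L

159 L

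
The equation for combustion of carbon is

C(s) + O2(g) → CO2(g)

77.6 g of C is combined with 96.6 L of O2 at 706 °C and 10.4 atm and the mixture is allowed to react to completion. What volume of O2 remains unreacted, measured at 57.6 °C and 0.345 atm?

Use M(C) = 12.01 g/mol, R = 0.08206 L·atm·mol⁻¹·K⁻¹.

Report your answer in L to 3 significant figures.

n(C) = 77.6 / 12.01 = 6.461 mol
n(O2) = PV/RT = (10.4 × 96.6) / (0.08206 × 979.15) = 12.50 mol
For 6.461 mol C, stoichiometry requires (1/1) × 6.461 = 6.461 mol O2; 12.50 mol is available, so C is limiting.
n(O2) consumed = (1/1) × 6.461 = 6.461 mol; remaining = 12.50 − 6.461 = 6.039 mol
V(O2) = nRT/P = 6.039 × 0.08206 × 330.75 / 0.345 = 475.1 L

475 L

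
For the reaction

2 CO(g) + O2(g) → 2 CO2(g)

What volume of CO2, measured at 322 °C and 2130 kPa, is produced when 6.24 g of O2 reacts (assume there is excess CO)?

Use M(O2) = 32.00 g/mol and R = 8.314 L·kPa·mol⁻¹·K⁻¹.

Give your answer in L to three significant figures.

0.906 L

n(O2) = 6.240 / 32.00 = 0.1950 mol
n(CO2) = (2/1) × 0.1950 = 0.3900 mol
V = nRT/P = 0.3900 × 8.314 × 595.15 / 2130 = 0.9060 L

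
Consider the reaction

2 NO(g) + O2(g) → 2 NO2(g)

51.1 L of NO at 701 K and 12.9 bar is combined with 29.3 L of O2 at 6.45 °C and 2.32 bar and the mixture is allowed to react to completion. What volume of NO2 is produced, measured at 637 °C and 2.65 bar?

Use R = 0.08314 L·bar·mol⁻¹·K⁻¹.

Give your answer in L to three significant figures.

n(NO) = PV/RT = (12.9 × 51.1) / (0.08314 × 701) = 11.31 mol
n(O2) = PV/RT = (2.32 × 29.3) / (0.08314 × 279.6) = 2.924 mol
For 11.31 mol NO, stoichiometry requires (1/2) × 11.31 = 5.655 mol O2; 2.924 mol is available, so O2 is limiting.
n(NO2) = (2/1) × 2.924 = 5.848 mol
V(NO2) = nRT/P = 5.848 × 0.08314 × 910.15 / 2.65 = 167.0 L

167 L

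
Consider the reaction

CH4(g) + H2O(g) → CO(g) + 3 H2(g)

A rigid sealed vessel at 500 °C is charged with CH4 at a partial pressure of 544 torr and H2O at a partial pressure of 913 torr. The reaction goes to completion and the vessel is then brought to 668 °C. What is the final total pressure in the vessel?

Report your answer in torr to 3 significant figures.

3100 torr

With V and T fixed, P_i ∝ n_i, so the mole ratios apply directly to partial pressures at 500 °C.
P(H2O) required for 544 torr of CH4 = (1/1) × 544 = 544.0 torr; available 913 torr, so CH4 is limiting.
P(H2O) remaining = 913 − (1/1) × 544 = 369.0 torr
P(gaseous products) = (1+3)/1 × 544 = 2176 torr
P_total at 500 °C = 369.0 + 2176 = 2545 torr
Scaling to 668 °C: P = 2545 × 941.15/773.15 = 3098 torr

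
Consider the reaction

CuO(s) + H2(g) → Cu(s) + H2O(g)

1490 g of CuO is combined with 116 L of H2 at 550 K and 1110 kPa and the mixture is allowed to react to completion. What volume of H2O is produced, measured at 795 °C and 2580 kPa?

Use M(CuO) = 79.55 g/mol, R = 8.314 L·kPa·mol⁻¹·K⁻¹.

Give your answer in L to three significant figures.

n(CuO) = 1490 / 79.55 = 18.73 mol
n(H2) = PV/RT = (1110 × 116) / (8.314 × 550) = 28.16 mol
For 18.73 mol CuO, stoichiometry requires (1/1) × 18.73 = 18.73 mol H2; 28.16 mol is available, so CuO is limiting.
n(H2O) = (1/1) × 18.73 = 18.73 mol
V(H2O) = nRT/P = 18.73 × 8.314 × 1068.15 / 2580 = 64.47 L

64.5 L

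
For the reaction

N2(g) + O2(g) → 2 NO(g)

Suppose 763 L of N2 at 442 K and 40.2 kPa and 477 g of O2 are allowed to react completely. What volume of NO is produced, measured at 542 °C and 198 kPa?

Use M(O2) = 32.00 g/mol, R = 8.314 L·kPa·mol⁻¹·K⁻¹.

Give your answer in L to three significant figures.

n(N2) = PV/RT = (40.2 × 763) / (8.314 × 442) = 8.347 mol
n(O2) = 477 / 32.00 = 14.91 mol
For 8.347 mol N2, stoichiometry requires (1/1) × 8.347 = 8.347 mol O2; 14.91 mol is available, so N2 is limiting.
n(NO) = (2/1) × 8.347 = 16.69 mol
V(NO) = nRT/P = 16.69 × 8.314 × 815.15 / 198 = 571.3 L

571 L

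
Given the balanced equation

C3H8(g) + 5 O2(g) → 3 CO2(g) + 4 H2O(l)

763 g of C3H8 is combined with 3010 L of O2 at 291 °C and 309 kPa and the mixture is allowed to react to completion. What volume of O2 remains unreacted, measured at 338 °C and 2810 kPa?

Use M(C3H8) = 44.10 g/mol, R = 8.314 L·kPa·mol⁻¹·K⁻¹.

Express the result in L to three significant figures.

n(C3H8) = 763 / 44.10 = 17.30 mol
n(O2) = PV/RT = (309 × 3010) / (8.314 × 564.15) = 198.3 mol
For 17.30 mol C3H8, stoichiometry requires (5/1) × 17.30 = 86.50 mol O2; 198.3 mol is available, so C3H8 is limiting.
n(O2) consumed = (5/1) × 17.30 = 86.50 mol; remaining = 198.3 − 86.50 = 111.8 mol
V(O2) = nRT/P = 111.8 × 8.314 × 611.15 / 2810 = 202.2 L

202 L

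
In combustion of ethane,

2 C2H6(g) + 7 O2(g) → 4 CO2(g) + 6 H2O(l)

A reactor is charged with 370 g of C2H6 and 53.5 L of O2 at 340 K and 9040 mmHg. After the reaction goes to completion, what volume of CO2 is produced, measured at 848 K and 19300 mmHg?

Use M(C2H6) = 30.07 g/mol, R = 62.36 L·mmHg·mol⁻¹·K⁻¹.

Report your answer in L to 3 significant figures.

n(C2H6) = 370 / 30.07 = 12.30 mol
n(O2) = PV/RT = (9040 × 53.5) / (62.36 × 340) = 22.81 mol
For 12.30 mol C2H6, stoichiometry requires (7/2) × 12.30 = 43.05 mol O2; 22.81 mol is available, so O2 is limiting.
n(CO2) = (4/7) × 22.81 = 13.03 mol
V(CO2) = nRT/P = 13.03 × 62.36 × 848 / 19300 = 35.70 L

35.7 L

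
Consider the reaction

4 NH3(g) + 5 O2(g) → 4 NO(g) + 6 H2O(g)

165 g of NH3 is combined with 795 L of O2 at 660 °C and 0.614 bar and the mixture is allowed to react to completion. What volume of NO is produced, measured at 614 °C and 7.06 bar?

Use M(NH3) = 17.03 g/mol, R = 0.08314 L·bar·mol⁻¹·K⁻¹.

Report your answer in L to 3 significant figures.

n(NH3) = 165 / 17.03 = 9.689 mol
n(O2) = PV/RT = (0.614 × 795) / (0.08314 × 933.15) = 6.292 mol
For 9.689 mol NH3, stoichiometry requires (5/4) × 9.689 = 12.11 mol O2; 6.292 mol is available, so O2 is limiting.
n(NO) = (4/5) × 6.292 = 5.034 mol
V(NO) = nRT/P = 5.034 × 0.08314 × 887.15 / 7.06 = 52.59 L

52.6 L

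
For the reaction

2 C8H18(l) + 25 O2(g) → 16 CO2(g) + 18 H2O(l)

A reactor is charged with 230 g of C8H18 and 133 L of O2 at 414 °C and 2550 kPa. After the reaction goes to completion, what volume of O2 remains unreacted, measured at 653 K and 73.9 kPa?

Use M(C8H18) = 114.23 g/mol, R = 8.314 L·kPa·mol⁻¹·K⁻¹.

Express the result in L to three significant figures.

2510 L

n(C8H18) = 230 / 114.23 = 2.013 mol
n(O2) = PV/RT = (2550 × 133) / (8.314 × 687.15) = 59.36 mol
For 2.013 mol C8H18, stoichiometry requires (25/2) × 2.013 = 25.16 mol O2; 59.36 mol is available, so C8H18 is limiting.
n(O2) consumed = (25/2) × 2.013 = 25.16 mol; remaining = 59.36 − 25.16 = 34.20 mol
V(O2) = nRT/P = 34.20 × 8.314 × 653 / 73.9 = 2512 L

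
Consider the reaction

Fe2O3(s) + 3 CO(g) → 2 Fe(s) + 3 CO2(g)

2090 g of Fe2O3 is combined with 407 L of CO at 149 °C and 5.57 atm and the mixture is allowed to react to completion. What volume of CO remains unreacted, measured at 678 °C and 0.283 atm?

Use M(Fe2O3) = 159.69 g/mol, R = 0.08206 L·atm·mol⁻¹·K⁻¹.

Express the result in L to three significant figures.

n(Fe2O3) = 2090 / 159.69 = 13.09 mol
n(CO) = PV/RT = (5.57 × 407) / (0.08206 × 422.15) = 65.44 mol
For 13.09 mol Fe2O3, stoichiometry requires (3/1) × 13.09 = 39.27 mol CO; 65.44 mol is available, so Fe2O3 is limiting.
n(CO) consumed = (3/1) × 13.09 = 39.27 mol; remaining = 65.44 − 39.27 = 26.17 mol
V(CO) = nRT/P = 26.17 × 0.08206 × 951.15 / 0.283 = 7218 L

7220 L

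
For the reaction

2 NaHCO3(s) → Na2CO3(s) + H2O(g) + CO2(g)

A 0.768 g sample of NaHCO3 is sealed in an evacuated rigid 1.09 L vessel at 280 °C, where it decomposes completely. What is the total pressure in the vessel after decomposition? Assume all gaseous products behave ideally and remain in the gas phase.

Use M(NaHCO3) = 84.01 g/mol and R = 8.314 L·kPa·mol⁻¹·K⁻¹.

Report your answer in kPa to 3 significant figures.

38.6 kPa

n(NaHCO3) = 0.768 / 84.01 = 0.009142 mol
n(gas produced) = (2/2) × 0.009142 = 0.009142 mol
P = nRT/V = 0.009142 × 8.314 × 553.15 / 1.09 = 38.57 kPa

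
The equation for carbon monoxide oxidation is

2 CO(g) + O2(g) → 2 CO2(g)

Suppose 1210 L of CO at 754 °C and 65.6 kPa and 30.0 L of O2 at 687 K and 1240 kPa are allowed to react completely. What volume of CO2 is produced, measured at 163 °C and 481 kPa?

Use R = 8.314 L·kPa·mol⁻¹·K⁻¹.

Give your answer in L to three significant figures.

70.1 L

n(CO) = PV/RT = (65.6 × 1210) / (8.314 × 1027.15) = 9.295 mol
n(O2) = PV/RT = (1240 × 30.0) / (8.314 × 687) = 6.513 mol
For 9.295 mol CO, stoichiometry requires (1/2) × 9.295 = 4.647 mol O2; 6.513 mol is available, so CO is limiting.
n(CO2) = (2/2) × 9.295 = 9.295 mol
V(CO2) = nRT/P = 9.295 × 8.314 × 436.15 / 481 = 70.07 L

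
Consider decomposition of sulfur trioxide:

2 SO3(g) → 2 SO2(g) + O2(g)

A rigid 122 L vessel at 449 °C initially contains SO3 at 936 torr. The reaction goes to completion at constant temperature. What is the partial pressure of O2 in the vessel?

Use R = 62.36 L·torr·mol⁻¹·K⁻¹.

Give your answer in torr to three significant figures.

468 torr

n(SO3)₀ = PV/RT = (936 × 122) / (62.36 × 722.15) = 2.536 mol
n(O2) = (1/2) × 2.536 = 1.268 mol
P(O2) = nRT/V = 1.268 × 62.36 × 722.15 / 122 = 468.1 torr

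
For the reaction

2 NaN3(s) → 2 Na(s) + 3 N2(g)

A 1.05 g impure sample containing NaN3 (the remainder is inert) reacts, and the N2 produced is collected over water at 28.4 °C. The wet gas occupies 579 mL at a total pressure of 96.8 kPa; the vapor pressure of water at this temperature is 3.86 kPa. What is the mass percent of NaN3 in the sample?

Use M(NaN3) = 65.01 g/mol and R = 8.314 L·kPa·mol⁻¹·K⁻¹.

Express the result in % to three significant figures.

P(N2) = 96.8 − 3.86 = 92.94 kPa
n(N2) = PV/RT = (92.94 × 0.5790) / (8.314 × 301.55) = 0.02146 mol
n(NaN3) = (2/3) × 0.02146 = 0.01431 mol
m(NaN3) = 0.01431 × 65.01 = 0.9303 g
%NaN3 = 0.9303 / 1.05 × 100 = 88.60%

88.6 %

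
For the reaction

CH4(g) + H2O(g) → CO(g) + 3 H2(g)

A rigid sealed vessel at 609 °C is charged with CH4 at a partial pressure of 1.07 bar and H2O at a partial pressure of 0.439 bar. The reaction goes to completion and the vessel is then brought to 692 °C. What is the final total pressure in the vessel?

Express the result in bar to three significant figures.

Because the vessel is rigid and T is held at 609 °C, work the stoichiometry in partial pressures (P_i = n_iRT/V).
P(H2O) required for 1.07 bar of CH4 = (1/1) × 1.07 = 1.070 bar; available 0.439 bar, so H2O is limiting.
P(CH4) remaining = 1.07 − (1/1) × 0.439 = 0.6310 bar
P(gaseous products) = (1+3)/1 × 0.439 = 1.756 bar
P_total at 609 °C = 0.6310 + 1.756 = 2.387 bar
Scaling to 692 °C: P = 2.387 × 965.15/882.15 = 2.612 bar

2.61 bar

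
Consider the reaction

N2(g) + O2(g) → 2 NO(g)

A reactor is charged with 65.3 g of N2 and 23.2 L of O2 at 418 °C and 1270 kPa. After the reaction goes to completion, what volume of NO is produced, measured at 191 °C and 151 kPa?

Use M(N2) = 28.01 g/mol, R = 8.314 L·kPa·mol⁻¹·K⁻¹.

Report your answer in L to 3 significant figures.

n(N2) = 65.3 / 28.01 = 2.331 mol
n(O2) = PV/RT = (1270 × 23.2) / (8.314 × 691.15) = 5.128 mol
For 2.331 mol N2, stoichiometry requires (1/1) × 2.331 = 2.331 mol O2; 5.128 mol is available, so N2 is limiting.
n(NO) = (2/1) × 2.331 = 4.662 mol
V(NO) = nRT/P = 4.662 × 8.314 × 464.15 / 151 = 119.1 L

119 L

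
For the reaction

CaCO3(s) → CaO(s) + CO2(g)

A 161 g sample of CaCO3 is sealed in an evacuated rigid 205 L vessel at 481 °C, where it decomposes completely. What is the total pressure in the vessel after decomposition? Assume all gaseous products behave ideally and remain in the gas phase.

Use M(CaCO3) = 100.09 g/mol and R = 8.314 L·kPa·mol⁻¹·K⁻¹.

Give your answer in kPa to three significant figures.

n(CaCO3) = 161 / 100.09 = 1.609 mol
n(gas produced) = (1/1) × 1.609 = 1.609 mol
P = nRT/V = 1.609 × 8.314 × 754.15 / 205 = 49.21 kPa

49.2 kPa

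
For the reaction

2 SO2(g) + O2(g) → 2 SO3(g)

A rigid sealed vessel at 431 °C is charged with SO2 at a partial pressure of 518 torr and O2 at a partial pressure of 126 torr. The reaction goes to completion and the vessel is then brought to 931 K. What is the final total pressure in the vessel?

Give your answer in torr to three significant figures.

At constant V, partial pressures at 431 °C are proportional to moles, so apply stoichiometry directly to pressures.
P(O2) required for 518 torr of SO2 = (1/2) × 518 = 259.0 torr; available 126 torr, so O2 is limiting.
P(SO2) remaining = 518 − (2/1) × 126 = 266.0 torr
P(gaseous products) = (2)/1 × 126 = 252.0 torr
P_total at 431 °C = 266.0 + 252.0 = 518.0 torr
Scaling to 931 K: P = 518.0 × 931/704.15 = 684.9 torr

685 torr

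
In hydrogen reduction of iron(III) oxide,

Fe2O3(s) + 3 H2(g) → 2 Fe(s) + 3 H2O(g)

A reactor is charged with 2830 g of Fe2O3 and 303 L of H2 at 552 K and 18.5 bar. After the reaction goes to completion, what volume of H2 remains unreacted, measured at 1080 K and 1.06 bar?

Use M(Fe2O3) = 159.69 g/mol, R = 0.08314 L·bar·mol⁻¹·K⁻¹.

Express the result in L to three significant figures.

5840 L

n(Fe2O3) = 2830 / 159.69 = 17.72 mol
n(H2) = PV/RT = (18.5 × 303) / (0.08314 × 552) = 122.1 mol
For 17.72 mol Fe2O3, stoichiometry requires (3/1) × 17.72 = 53.16 mol H2; 122.1 mol is available, so Fe2O3 is limiting.
n(H2) consumed = (3/1) × 17.72 = 53.16 mol; remaining = 122.1 − 53.16 = 68.94 mol
V(H2) = nRT/P = 68.94 × 0.08314 × 1080 / 1.06 = 5840 L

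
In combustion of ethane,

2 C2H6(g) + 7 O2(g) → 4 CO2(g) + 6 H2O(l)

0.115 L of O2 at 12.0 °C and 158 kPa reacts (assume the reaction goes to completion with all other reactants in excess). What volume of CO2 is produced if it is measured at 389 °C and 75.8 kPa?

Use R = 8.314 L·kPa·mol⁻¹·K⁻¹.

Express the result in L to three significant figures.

n(O2) = PV/RT = (158 × 0.115) / (8.314 × 285.15) = 0.007664 mol
n(CO2) = (4/7) × 0.007664 = 0.004379 mol
V = nRT/P = 0.004379 × 8.314 × 662.15 / 75.8 = 0.3180 L

0.318 L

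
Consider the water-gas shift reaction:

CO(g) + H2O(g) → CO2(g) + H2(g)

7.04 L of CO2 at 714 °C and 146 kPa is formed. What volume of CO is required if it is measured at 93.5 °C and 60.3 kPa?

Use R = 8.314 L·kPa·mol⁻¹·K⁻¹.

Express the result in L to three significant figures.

6.33 L

n(CO2) = PV/RT = (146 × 7.04) / (8.314 × 987.15) = 0.1252 mol
n(CO) = (1/1) × 0.1252 = 0.1252 mol
V = nRT/P = 0.1252 × 8.314 × 366.65 / 60.3 = 6.329 L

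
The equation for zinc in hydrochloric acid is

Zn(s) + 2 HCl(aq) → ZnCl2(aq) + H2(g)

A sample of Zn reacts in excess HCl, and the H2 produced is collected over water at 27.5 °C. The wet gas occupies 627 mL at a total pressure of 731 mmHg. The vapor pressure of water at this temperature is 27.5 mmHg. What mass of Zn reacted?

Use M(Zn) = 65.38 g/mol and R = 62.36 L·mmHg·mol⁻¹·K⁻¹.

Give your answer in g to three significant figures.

1.54 g

P(H2) = 731 − 27.5 = 703.5 mmHg
n(H2) = PV/RT = (703.5 × 0.6270) / (62.36 × 300.65) = 0.02353 mol
n(Zn) = (1/1) × 0.02353 = 0.02353 mol
m(Zn) = 0.02353 × 65.38 = 1.538 g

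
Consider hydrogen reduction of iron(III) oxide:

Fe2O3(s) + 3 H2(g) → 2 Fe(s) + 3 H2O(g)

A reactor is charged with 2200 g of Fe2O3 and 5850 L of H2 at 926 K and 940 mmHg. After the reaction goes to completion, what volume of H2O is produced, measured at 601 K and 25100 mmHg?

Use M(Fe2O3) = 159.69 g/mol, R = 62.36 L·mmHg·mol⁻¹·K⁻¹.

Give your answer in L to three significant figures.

n(Fe2O3) = 2200 / 159.69 = 13.78 mol
n(H2) = PV/RT = (940 × 5850) / (62.36 × 926) = 95.23 mol
For 13.78 mol Fe2O3, stoichiometry requires (3/1) × 13.78 = 41.34 mol H2; 95.23 mol is available, so Fe2O3 is limiting.
n(H2O) = (3/1) × 13.78 = 41.34 mol
V(H2O) = nRT/P = 41.34 × 62.36 × 601 / 25100 = 61.73 L

61.7 L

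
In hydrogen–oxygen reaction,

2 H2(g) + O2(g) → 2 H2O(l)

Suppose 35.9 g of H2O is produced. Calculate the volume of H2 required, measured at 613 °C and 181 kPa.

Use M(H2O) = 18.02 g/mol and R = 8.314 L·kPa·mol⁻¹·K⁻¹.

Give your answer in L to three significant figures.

81.1 L

n(H2O) = 35.90 / 18.02 = 1.992 mol
n(H2) = (2/2) × 1.992 = 1.992 mol
V = nRT/P = 1.992 × 8.314 × 886.15 / 181 = 81.08 L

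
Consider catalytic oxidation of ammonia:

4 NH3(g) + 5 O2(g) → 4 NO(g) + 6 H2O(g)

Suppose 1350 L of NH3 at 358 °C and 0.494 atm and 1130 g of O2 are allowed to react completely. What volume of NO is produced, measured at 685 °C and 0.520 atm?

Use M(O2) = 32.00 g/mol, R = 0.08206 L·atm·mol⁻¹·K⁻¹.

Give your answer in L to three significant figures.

1950 L

n(NH3) = PV/RT = (0.494 × 1350) / (0.08206 × 631.15) = 12.88 mol
n(O2) = 1130 / 32.00 = 35.31 mol
For 12.88 mol NH3, stoichiometry requires (5/4) × 12.88 = 16.10 mol O2; 35.31 mol is available, so NH3 is limiting.
n(NO) = (4/4) × 12.88 = 12.88 mol
V(NO) = nRT/P = 12.88 × 0.08206 × 958.15 / 0.520 = 1948 L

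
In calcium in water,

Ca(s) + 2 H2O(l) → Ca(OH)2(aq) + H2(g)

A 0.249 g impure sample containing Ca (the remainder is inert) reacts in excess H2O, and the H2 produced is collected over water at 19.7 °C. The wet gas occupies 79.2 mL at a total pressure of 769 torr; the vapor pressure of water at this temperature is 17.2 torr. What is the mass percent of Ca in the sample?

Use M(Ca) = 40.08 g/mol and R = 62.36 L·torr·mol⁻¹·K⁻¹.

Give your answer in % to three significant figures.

52.5 %

P(H2) = 769 − 17.2 = 751.8 torr
n(H2) = PV/RT = (751.8 × 0.07920) / (62.36 × 292.85) = 0.003260 mol
n(Ca) = (1/1) × 0.003260 = 0.003260 mol
m(Ca) = 0.003260 × 40.08 = 0.1307 g
%Ca = 0.1307 / 0.249 × 100 = 52.49%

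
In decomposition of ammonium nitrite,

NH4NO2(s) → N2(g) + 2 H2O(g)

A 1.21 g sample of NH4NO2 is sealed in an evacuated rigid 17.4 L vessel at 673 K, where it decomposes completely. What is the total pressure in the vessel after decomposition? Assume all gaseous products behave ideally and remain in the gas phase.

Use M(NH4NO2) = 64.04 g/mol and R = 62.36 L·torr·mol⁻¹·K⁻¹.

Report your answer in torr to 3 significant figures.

n(NH4NO2) = 1.21 / 64.04 = 0.01889 mol
n(gas produced) = (3/1) × 0.01889 = 0.05667 mol
P = nRT/V = 0.05667 × 62.36 × 673 / 17.4 = 136.7 torr

137 torr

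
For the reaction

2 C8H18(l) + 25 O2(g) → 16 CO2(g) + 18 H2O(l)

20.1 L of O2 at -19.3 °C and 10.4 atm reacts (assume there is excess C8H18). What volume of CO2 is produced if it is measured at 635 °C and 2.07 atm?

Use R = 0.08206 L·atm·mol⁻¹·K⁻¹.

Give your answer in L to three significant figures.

231 L

n(O2) = PV/RT = (10.4 × 20.1) / (0.08206 × 253.85) = 10.04 mol
n(CO2) = (16/25) × 10.04 = 6.426 mol
V = nRT/P = 6.426 × 0.08206 × 908.15 / 2.07 = 231.3 L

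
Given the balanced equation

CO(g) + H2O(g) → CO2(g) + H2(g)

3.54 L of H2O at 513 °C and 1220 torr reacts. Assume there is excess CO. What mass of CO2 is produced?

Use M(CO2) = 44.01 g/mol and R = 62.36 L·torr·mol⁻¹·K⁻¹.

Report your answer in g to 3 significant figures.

3.88 g

n(H2O) = PV/RT = (1220 × 3.54) / (62.36 × 786.15) = 0.08810 mol
n(CO2) = (1/1) × 0.08810 = 0.08810 mol
m(CO2) = 0.08810 × 44.01 = 3.877 g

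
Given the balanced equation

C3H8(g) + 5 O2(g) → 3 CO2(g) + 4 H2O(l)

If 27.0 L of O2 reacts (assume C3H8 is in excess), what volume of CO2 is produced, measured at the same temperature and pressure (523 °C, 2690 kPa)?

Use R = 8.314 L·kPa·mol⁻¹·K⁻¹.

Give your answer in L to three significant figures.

At constant T and P, gas volumes are in the mole ratio: V(CO2) = (3/5) × 27.0 = 16.20 L

16.2 L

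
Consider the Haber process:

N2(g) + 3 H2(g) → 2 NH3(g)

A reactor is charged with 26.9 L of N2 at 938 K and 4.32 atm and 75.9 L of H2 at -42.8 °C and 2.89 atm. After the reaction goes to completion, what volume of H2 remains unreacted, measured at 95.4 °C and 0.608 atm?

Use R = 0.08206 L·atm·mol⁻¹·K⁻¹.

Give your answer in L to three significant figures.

352 L

n(N2) = PV/RT = (4.32 × 26.9) / (0.08206 × 938) = 1.510 mol
n(H2) = PV/RT = (2.89 × 75.9) / (0.08206 × 230.35) = 11.60 mol
For 1.510 mol N2, stoichiometry requires (3/1) × 1.510 = 4.530 mol H2; 11.60 mol is available, so N2 is limiting.
n(H2) consumed = (3/1) × 1.510 = 4.530 mol; remaining = 11.60 − 4.530 = 7.070 mol
V(H2) = nRT/P = 7.070 × 0.08206 × 368.55 / 0.608 = 351.7 L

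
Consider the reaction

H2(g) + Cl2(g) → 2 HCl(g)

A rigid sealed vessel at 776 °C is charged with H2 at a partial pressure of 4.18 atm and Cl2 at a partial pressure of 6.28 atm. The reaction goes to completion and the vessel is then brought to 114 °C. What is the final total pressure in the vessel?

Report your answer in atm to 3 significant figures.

Because the vessel is rigid and T is held at 776 °C, work the stoichiometry in partial pressures (P_i = n_iRT/V).
P(Cl2) required for 4.18 atm of H2 = (1/1) × 4.18 = 4.180 atm; available 6.28 atm, so H2 is limiting.
P(Cl2) remaining = 6.28 − (1/1) × 4.18 = 2.100 atm
P(gaseous products) = (2)/1 × 4.18 = 8.360 atm
P_total at 776 °C = 2.100 + 8.360 = 10.46 atm
Scaling to 114 °C: P = 10.46 × 387.15/1049.15 = 3.860 atm

3.86 atm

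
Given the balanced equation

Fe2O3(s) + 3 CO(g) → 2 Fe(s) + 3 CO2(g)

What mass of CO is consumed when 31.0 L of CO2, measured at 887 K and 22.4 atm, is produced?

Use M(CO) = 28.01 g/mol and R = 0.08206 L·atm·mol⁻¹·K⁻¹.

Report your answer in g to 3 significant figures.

n(CO2) = PV/RT = (22.4 × 31.0) / (0.08206 × 887) = 9.540 mol
n(CO) = (3/3) × 9.540 = 9.540 mol
m(CO) = 9.540 × 28.01 = 267.2 g

267 g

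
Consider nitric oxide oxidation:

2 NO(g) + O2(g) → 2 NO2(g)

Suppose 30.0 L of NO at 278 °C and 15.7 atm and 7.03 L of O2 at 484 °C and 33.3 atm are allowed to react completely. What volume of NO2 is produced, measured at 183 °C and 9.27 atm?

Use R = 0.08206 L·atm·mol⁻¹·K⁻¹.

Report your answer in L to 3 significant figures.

30.4 L

n(NO) = PV/RT = (15.7 × 30.0) / (0.08206 × 551.15) = 10.41 mol
n(O2) = PV/RT = (33.3 × 7.03) / (0.08206 × 757.15) = 3.768 mol
For 10.41 mol NO, stoichiometry requires (1/2) × 10.41 = 5.205 mol O2; 3.768 mol is available, so O2 is limiting.
n(NO2) = (2/1) × 3.768 = 7.536 mol
V(NO2) = nRT/P = 7.536 × 0.08206 × 456.15 / 9.27 = 30.43 L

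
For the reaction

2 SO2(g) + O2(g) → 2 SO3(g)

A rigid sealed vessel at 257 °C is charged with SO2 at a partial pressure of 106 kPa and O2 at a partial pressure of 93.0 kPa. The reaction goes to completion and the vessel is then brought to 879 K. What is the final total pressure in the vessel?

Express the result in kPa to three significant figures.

242 kPa

At constant V, partial pressures at 257 °C are proportional to moles, so apply stoichiometry directly to pressures.
P(O2) required for 106 kPa of SO2 = (1/2) × 106 = 53.00 kPa; available 93.0 kPa, so SO2 is limiting.
P(O2) remaining = 93.0 − (1/2) × 106 = 40.00 kPa
P(gaseous products) = (2)/2 × 106 = 106.0 kPa
P_total at 257 °C = 40.00 + 106.0 = 146.0 kPa
Scaling to 879 K: P = 146.0 × 879/530.15 = 242.1 kPa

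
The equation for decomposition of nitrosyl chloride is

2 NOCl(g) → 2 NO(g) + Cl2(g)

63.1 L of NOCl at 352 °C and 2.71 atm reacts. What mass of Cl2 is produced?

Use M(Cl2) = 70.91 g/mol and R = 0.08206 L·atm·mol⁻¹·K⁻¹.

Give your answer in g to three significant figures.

118 g

n(NOCl) = PV/RT = (2.71 × 63.1) / (0.08206 × 625.15) = 3.333 mol
n(Cl2) = (1/2) × 3.333 = 1.667 mol
m(Cl2) = 1.667 × 70.91 = 118.2 g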